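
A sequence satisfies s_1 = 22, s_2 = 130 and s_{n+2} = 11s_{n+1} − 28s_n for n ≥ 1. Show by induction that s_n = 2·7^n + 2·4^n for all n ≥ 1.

Base cases: s_1 = 22 and 2·7^1 + 2·4^1 = 22; s_2 = 130 and 2·7^2 + 2·4^2 = 130.
Assume s_j = 2·7^j + 2·4^j for all 1 ≤ j ≤ r, where r ≥ 2.
Then s_{r+1} = 11s_r − 28s_{r−1} = 11·(2·7^r + 2·4^r) − 28·(2·7^{r−1} + 2·4^{r−1}) = 2·(11·7 − 28)7^{r−1} + 2·(11·4 − 28)4^{r−1} = 98·7^{r−1} + 32·4^{r−1} = 2·7^{r+1} + 2·4^{r+1}.
So the formula holds for r+1, and by strong induction s_n = 2·7^n + 2·4^n for all n ≥ 1.

s_n = 2·7^n + 2·4^n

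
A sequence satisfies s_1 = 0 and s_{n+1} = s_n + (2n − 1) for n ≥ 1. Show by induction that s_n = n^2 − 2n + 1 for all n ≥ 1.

Base case: s_1 = 0, and 1^2 − 2·1 + 1 = 0.
Assume s_k = k^2 − 2k + 1.
Then s_{k+1} = s_k + (2k − 1) = (k^2 − 2k + 1) + (2k − 1) = k^2,
and (k+1)^2 − 2·(k+1) + 1 = k^2.
This completes the inductive step, so s_n = n^2 − 2n + 1 for all n ≥ 1.

s_n = n^2 − 2n + 1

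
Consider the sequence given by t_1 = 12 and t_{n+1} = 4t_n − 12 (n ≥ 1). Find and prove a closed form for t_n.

Claim: t_n = 2·4^n + 4.

Base case: t_1 = 12, and 2·4^1 + 4 = 8 + 4 = 12.
Assume t_k = 2·4^k + 4 for some k ≥ 1.
Then t_{k+1} = 4t_k − 12 = 4·(2·4^k + 4) − 12 = 8·4^k + 16 − 12 = 2·4^{k+1} + 4.
So the formula holds for k+1, and by induction t_n = 2·4^n + 4 for all n ≥ 1.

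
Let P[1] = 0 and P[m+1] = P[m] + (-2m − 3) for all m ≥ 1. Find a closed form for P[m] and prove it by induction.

Claim: P[m] = -m^2 − 2m + 3.

Base case: P[1] = 0, and -1^2 − 2·1 + 3 = 0.
Assume P[j] = -j^2 − 2j + 3.
Then P[j+1] = P[j] + (-2j − 3) = (-j^2 − 2j + 3) + (-2j − 3) = -j^2 − 4j,
and -(j+1)^2 − 2·(j+1) + 3 = -j^2 − 4j.
This completes the inductive step, so P[m] = -m^2 − 2m + 3 for all m ≥ 1.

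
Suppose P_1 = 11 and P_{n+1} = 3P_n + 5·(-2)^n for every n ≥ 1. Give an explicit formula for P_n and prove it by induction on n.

Claim: P_n = 3·3^n − (-2)^n.

Base case: P_1 = 11, and 3·3^1 − (-2)^1 = 9 + 2 = 11.
Assume P_r = 3·3^r − (-2)^r for some r ≥ 1.
Then P_{r+1} = 3P_r + 5·(-2)^r = 3·(3·3^r − (-2)^r) + 5·(-2)^r = 3·3^{r+1} − 3·(-2)^r + 5·(-2)^r = 3·3^{r+1} + 2·(-2)^r = 3·3^{r+1} − (-2)^{r+1}.
So the formula holds for r+1, and by induction P_n = 3·3^n − (-2)^n for all n ≥ 1.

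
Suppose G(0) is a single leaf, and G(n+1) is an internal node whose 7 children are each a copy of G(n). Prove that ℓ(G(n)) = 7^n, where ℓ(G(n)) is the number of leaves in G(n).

Base case: ℓ(G(0)) = 1, and 7^0 = 1.
Assume ℓ(G(j)) = 7^j.
Then ℓ(G(j+1)) = 7·ℓ(G(j)) = 7·7^j = 7^{j+1}.
So the formula holds for j+1, and by induction ℓ(G(n)) = 7^n for all n ≥ 0.

ℓ(G(n)) = 7^n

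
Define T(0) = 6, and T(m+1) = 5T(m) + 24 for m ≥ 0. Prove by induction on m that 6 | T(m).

Base case: T(0) = 6 = 6·1, so 6 | T(0).
Assume 6 | T(j), so T(j) = 6t for some integer t.
Then T(j+1) = 5T(j) + 24 = 5·(6t) + 24 = 6(5t + 4), so 6 | T(j+1).
By induction, 6 | T(m) for all m ≥ 0.

6 | T(m)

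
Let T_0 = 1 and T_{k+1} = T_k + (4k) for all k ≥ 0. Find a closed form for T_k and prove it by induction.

Claim: T_k = 2k^2 − 2k + 1.

Base case: T_0 = 1, and 2·0^2 − 2·0 + 1 = 1.
Assume T_r = 2r^2 − 2r + 1.
Then T_{r+1} = T_r + (4r) = (2r^2 − 2r + 1) + (4r) = 2r^2 + 2r + 1,
and 2·(r+1)^2 − 2·(r+1) + 1 = 2r^2 + 2r + 1.
By induction, T_k = 2k^2 − 2k + 1 for all k ≥ 0.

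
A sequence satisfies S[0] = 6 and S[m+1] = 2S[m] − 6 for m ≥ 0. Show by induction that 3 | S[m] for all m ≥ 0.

Base case: S[0] = 6 = 3·2, so 3 | S[0].
Assume 3 | S[r], so S[r] = 3t for some integer t.
Then S[r+1] = 2S[r] − 6 = 2·(3t) − 6 = 3(2t − 2), so 3 | S[r+1].
So the property holds for r+1, and by induction 3 | S[m] for all m ≥ 0.

3 | S[m]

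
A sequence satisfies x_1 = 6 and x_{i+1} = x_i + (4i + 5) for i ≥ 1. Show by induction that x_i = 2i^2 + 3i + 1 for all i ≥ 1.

Base case: x_1 = 6, and 2·1^2 + 3·1 + 1 = 6.
Assume x_j = 2j^2 + 3j + 1.
Then x_{j+1} = x_j + (4j + 5) = (2j^2 + 3j + 1) + (4j + 5) = 2j^2 + 7j + 6,
and 2·(j+1)^2 + 3·(j+1) + 1 = 2j^2 + 7j + 6.
This completes the inductive step, so x_i = 2i^2 + 3i + 1 for all i ≥ 1.

x_i = 2i^2 + 3i + 1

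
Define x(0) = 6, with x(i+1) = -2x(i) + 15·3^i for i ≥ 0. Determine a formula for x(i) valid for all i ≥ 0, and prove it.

Claim: x(i) = 3·(-2)^i + 3·3^i.

Base case: x(0) = 6, and 3·(-2)^0 + 3·3^0 = 3 + 3 = 6.
Assume x(j) = 3·(-2)^j + 3·3^j for some j ≥ 0.
Then x(j+1) = -2x(j) + 15·3^j = -2·(3·(-2)^j + 3·3^j) + 15·3^j = 3·(-2)^{j+1} − 6·3^j + 15·3^j = 3·(-2)^{j+1} + 9·3^j = 3·(-2)^{j+1} + 3·3^{j+1}.
Hence x(i) = 3·(-2)^i + 3·3^i for every i ≥ 0, by induction.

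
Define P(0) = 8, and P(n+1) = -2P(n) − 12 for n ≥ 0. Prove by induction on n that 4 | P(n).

Base case: P(0) = 8 = 4·2, so 4 | P(0).
Assume 4 | P(j), so P(j) = 4t for some integer t.
Then P(j+1) = -2P(j) − 12 = -2·(4t) − 12 = 4(-2t − 3), so 4 | P(j+1).
By induction, 4 | P(n) for all n ≥ 0.

4 | P(n)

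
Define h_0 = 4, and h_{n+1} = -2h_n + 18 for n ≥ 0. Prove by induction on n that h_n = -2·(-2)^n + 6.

Base case: h_0 = 4, and -2·(-2)^0 + 6 = -2 + 6 = 4.
Assume h_r = -2·(-2)^r + 6 for some r ≥ 0.
Then h_{r+1} = -2h_r + 18 = -2·(-2·(-2)^r + 6) + 18 = 4·(-2)^r − 12 + 18 = -2·(-2)^{r+1} + 6.
Hence h_n = -2·(-2)^n + 6 for every n ≥ 0, by induction.

h_n = -2·(-2)^n + 6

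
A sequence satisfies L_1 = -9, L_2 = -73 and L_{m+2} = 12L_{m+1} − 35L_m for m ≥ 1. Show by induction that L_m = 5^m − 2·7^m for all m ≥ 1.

Base cases: L_1 = -9 and 5^1 − 2·7^1 = -9; L_2 = -73 and 5^2 − 2·7^2 = -73.
Assume L_i = 5^i − 2·7^i for all 1 ≤ i ≤ j, where j ≥ 2.
Then L_{j+1} = 12L_j − 35L_{j−1} = 12·(5^j − 2·7^j) − 35·(5^{j−1} − 2·7^{j−1}) = (12·5 − 35)5^{j−1} − 2·(12·7 − 35)7^{j−1} = 25·5^{j−1} − 98·7^{j−1} = 5^{j+1} − 2·7^{j+1}.
By strong induction, L_m = 5^m − 2·7^m for all m ≥ 1.

L_m = 5^m − 2·7^m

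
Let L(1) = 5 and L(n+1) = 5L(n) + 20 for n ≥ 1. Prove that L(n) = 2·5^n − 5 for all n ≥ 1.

Base case: L(1) = 5, and 2·5^1 − 5 = 10 − 5 = 5.
Assume L(r) = 2·5^r − 5 for some r ≥ 1.
Then L(r+1) = 5L(r) + 20 = 5·(2·5^r − 5) + 20 = 10·5^r − 25 + 20 = 2·5^{r+1} − 5.
Hence L(n) = 2·5^n − 5 for every n ≥ 1, by induction.

L(n) = 2·5^n − 5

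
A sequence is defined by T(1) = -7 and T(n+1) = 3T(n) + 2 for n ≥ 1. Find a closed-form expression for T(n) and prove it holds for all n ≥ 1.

Claim: T(n) = -2·3^n − 1.

Base case: T(1) = -7, and -2·3^1 − 1 = -6 − 1 = -7.
Assume T(j) = -2·3^j − 1 for some j ≥ 1.
Then T(j+1) = 3T(j) + 2 = 3·(-2·3^j − 1) + 2 = -6·3^j − 3 + 2 = -2·3^{j+1} − 1.
By induction, T(n) = -2·3^n − 1 for all n ≥ 1.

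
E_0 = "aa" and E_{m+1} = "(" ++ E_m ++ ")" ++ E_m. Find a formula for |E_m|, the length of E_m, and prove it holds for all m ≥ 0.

Claim: |E_m| = 2^{m+2} − 2.

Base case: |E_0| = 2, and 2^{0+2} − 2 = 2.
Assume |E_k| = 2^{k+2} − 2.
Then |E_{k+1}| = 1 + |E_k| + 1 + |E_k| = 2|E_k| + 2 = 2(2^{k+2} − 2) + 2 = 2^{k+3} − 4 + 2 = 2^{k+3} − 2.
This completes the inductive step, so |E_m| = 2^{m+2} − 2 for all m ≥ 0.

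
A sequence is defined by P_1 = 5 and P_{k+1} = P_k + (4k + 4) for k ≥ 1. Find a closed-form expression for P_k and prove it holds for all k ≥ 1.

Claim: P_k = 2k^2 + 2k + 1.

Base case: P_1 = 5, and 2·1^2 + 2·1 + 1 = 5.
Assume P_r = 2r^2 + 2r + 1.
Then P_{r+1} = P_r + (4r + 4) = (2r^2 + 2r + 1) + (4r + 4) = 2r^2 + 6r + 5,
and 2·(r+1)^2 + 2·(r+1) + 1 = 2r^2 + 6r + 5.
Hence P_k = 2k^2 + 2k + 1 for every k ≥ 1, by induction.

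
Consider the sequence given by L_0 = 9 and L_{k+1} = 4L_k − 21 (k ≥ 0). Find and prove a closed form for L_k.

Claim: L_k = 2·4^k + 7.

Base case: L_0 = 9, and 2·4^0 + 7 = 2 + 7 = 9.
Assume L_j = 2·4^j + 7 for some j ≥ 0.
Then L_{j+1} = 4L_j − 21 = 4·(2·4^j + 7) − 21 = 8·4^j + 28 − 21 = 2·4^{j+1} + 7.
So the formula holds for j+1, and by induction L_k = 2·4^k + 7 for all k ≥ 0.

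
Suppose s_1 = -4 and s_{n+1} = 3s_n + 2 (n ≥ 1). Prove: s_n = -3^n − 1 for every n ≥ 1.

Base case: s_1 = -4, and -3^1 − 1 = -3 − 1 = -4.
Assume s_m = -3^m − 1 for some m ≥ 1.
Then s_{m+1} = 3s_m + 2 = 3·(-3^m − 1) + 2 = -3^{m+1} − 3 + 2 = -3^{m+1} − 1.
This completes the inductive step, so s_n = -3^n − 1 for all n ≥ 1.

s_n = -3^n − 1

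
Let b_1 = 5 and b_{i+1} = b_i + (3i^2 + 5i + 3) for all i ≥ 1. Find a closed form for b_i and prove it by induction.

Claim: b_i = i^3 + i^2 + i + 2.

Base case: b_1 = 5, and 1^3 + 1^2 + 1 + 2 = 5.
Assume b_j = j^3 + j^2 + j + 2.
Then b_{j+1} = b_j + (3j^2 + 5j + 3) = (j^3 + j^2 + j + 2) + (3j^2 + 5j + 3) = j^3 + 4j^2 + 6j + 5,
and (j+1)^3 + (j+1)^2 + (j+1) + 2 = j^3 + 4j^2 + 6j + 5.
By induction, b_i = i^3 + i^2 + i + 2 for all i ≥ 1.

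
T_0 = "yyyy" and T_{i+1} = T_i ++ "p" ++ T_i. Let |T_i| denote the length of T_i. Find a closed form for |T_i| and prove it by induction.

Claim: |T_i| = 5·2^i − 1.

Base case: |T_0| = 4, and 5·2^0 − 1 = 4.
Assume |T_r| = 5·2^r − 1.
Then |T_{r+1}| = |T_r| + 1 + |T_r| = 2|T_r| + 1 = 2(5·2^r − 1) + 1 = 5·2^{r+1} − 2 + 1 = 5·2^{r+1} − 1.
So the formula holds for r+1, and by induction |T_i| = 5·2^i − 1 for all i ≥ 0.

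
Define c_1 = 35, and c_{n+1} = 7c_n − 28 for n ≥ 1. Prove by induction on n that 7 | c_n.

Base case: c_1 = 35 = 7·5, so 7 | c_1.
Assume 7 | c_m, so c_m = 7t for some integer t.
Then c_{m+1} = 7c_m − 28 = 7·(7t) − 28 = 7(7t − 4), so 7 | c_{m+1}.
By induction, 7 | c_n for all n ≥ 1.

7 | c_n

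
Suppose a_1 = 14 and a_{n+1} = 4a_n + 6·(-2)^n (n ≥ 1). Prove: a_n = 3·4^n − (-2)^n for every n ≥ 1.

Base case: a_1 = 14, and 3·4^1 − (-2)^1 = 12 + 2 = 14.
Assume a_k = 3·4^k − (-2)^k for some k ≥ 1.
Then a_{k+1} = 4a_k + 6·(-2)^k = 4·(3·4^k − (-2)^k) + 6·(-2)^k = 3·4^{k+1} − 4·(-2)^k + 6·(-2)^k = 3·4^{k+1} + 2·(-2)^k = 3·4^{k+1} − (-2)^{k+1}.
By induction, a_n = 3·4^n − (-2)^n for all n ≥ 1.

a_n = 3·4^n − (-2)^n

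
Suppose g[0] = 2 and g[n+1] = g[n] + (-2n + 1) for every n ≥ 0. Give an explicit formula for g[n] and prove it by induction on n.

Claim: g[n] = -n^2 + 2n + 2.

Base case: g[0] = 2, and -0^2 + 2·0 + 2 = 2.
Assume g[k] = -k^2 + 2k + 2.
Then g[k+1] = g[k] + (-2k + 1) = (-k^2 + 2k + 2) + (-2k + 1) = -k^2 + 3,
and -(k+1)^2 + 2·(k+1) + 2 = -k^2 + 3.
Hence g[n] = -n^2 + 2n + 2 for every n ≥ 0, by induction.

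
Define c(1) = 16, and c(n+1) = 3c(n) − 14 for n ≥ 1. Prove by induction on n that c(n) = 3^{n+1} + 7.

Base case: c(1) = 16, and 3^{1+1} + 7 = 9 + 7 = 16.
Assume c(j) = 3^{j+1} + 7 for some j ≥ 1.
Then c(j+1) = 3c(j) − 14 = 3·(3^{j+1} + 7) − 14 = 3^{j+2} + 21 − 14 = 3^{j+2} + 7.
Hence c(n) = 3^{n+1} + 7 for every n ≥ 1, by induction.

c(n) = 3^{n+1} + 7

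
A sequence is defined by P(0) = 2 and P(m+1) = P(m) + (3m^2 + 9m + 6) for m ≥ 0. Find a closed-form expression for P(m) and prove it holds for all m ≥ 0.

Claim: P(m) = m^3 + 3m^2 + 2m + 2.

Base case: P(0) = 2, and 0^3 + 3·0^2 + 2·0 + 2 = 2.
Assume P(j) = j^3 + 3j^2 + 2j + 2.
Then P(j+1) = P(j) + (3j^2 + 9j + 6) = (j^3 + 3j^2 + 2j + 2) + (3j^2 + 9j + 6) = j^3 + 6j^2 + 11j + 8,
and (j+1)^3 + 3·(j+1)^2 + 2·(j+1) + 2 = j^3 + 6j^2 + 11j + 8.
By induction, P(m) = m^3 + 3m^2 + 2m + 2 for all m ≥ 0.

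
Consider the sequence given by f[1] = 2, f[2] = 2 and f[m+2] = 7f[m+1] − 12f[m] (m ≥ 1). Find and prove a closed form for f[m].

Claim: f[m] = 2·3^m − 4^m.

Base cases: f[1] = 2 and 2·3^1 − 4^1 = 2; f[2] = 2 and 2·3^2 − 4^2 = 2.
Assume f[j] = 2·3^j − 4^j for all 1 ≤ j ≤ r, where r ≥ 2.
Then f[r+1] = 7f[r] − 12f[r−1] = 7·(2·3^r − 4^r) − 12·(2·3^{r−1} − 4^{r−1}) = 2·(7·3 − 12)3^{r−1} − (7·4 − 12)4^{r−1} = 18·3^{r−1} − 16·4^{r−1} = 2·3^{r+1} − 4^{r+1}.
So the formula holds for r+1, and by strong induction f[m] = 2·3^m − 4^m for all m ≥ 1.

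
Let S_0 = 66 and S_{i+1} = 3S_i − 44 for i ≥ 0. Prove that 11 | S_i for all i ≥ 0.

Base case: S_0 = 66 = 11·6, so 11 | S_0.
Assume 11 | S_j, so S_j = 11t for some integer t.
Then S_{j+1} = 3S_j − 44 = 3·(11t) − 44 = 11(3t − 4), so 11 | S_{j+1}.
This completes the inductive step, so 11 | S_i for all i ≥ 0.

11 | S_i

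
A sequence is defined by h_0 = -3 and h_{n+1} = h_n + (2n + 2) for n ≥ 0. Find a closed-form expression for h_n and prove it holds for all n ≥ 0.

Claim: h_n = n^2 + n − 3.

Base case: h_0 = -3, and 0^2 + 0 − 3 = -3.
Assume h_r = r^2 + r − 3.
Then h_{r+1} = h_r + (2r + 2) = (r^2 + r − 3) + (2r + 2) = r^2 + 3r − 1,
and (r+1)^2 + (r+1) − 3 = r^2 + 3r − 1.
By induction, h_n = n^2 + n − 3 for all n ≥ 0.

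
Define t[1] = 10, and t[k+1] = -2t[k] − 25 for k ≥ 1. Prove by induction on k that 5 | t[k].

Base case: t[1] = 10 = 5·2, so 5 | t[1].
Assume 5 | t[j], so t[j] = 5s for some integer s.
Then t[j+1] = -2t[j] − 25 = -2·(5s) − 25 = 5(-2s − 5), so 5 | t[j+1].
This completes the inductive step, so 5 | t[k] for all k ≥ 1.

5 | t[k]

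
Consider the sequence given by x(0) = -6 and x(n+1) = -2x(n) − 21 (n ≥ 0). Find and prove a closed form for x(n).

Claim: x(n) = (-2)^n − 7.

Base case: x(0) = -6, and (-2)^0 − 7 = 1 − 7 = -6.
Assume x(r) = (-2)^r − 7 for some r ≥ 0.
Then x(r+1) = -2x(r) − 21 = -2·((-2)^r − 7) − 21 = -2·(-2)^r + 14 − 21 = (-2)^{r+1} − 7.
By induction, x(n) = (-2)^n − 7 for all n ≥ 0.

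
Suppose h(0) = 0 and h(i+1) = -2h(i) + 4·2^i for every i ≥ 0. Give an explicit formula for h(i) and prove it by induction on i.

Claim: h(i) = -(-2)^i + 2^i.

Base case: h(0) = 0, and -(-2)^0 + 2^0 = -1 + 1 = 0.
Assume h(r) = -(-2)^r + 2^r for some r ≥ 0.
Then h(r+1) = -2h(r) + 4·2^r = -2·(-(-2)^r + 2^r) + 4·2^r = -(-2)^{r+1} − 2·2^r + 4·2^r = -(-2)^{r+1} + 2·2^r = -(-2)^{r+1} + 2^{r+1}.
This completes the inductive step, so h(i) = -(-2)^i + 2^i for all i ≥ 0.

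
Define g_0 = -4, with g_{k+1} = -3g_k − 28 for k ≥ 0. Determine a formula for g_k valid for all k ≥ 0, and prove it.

Claim: g_k = 3·(-3)^k − 7.

Base case: g_0 = -4, and 3·(-3)^0 − 7 = 3 − 7 = -4.
Assume g_j = 3·(-3)^j − 7 for some j ≥ 0.
Then g_{j+1} = -3g_j − 28 = -3·(3·(-3)^j − 7) − 28 = -9·(-3)^j + 21 − 28 = 3·(-3)^{j+1} − 7.
This completes the inductive step, so g_k = 3·(-3)^k − 7 for all k ≥ 0.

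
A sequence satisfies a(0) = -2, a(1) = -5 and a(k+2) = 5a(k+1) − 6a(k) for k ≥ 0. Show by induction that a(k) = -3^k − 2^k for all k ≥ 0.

Base cases: a(0) = -2 and -3^0 − 2^0 = -2; a(1) = -5 and -3^1 − 2^1 = -5.
Assume a(i) = -3^i − 2^i for all 0 ≤ i ≤ j, where j ≥ 1.
Then a(j+1) = 5a(j) − 6a(j−1) = 5·(-3^j − 2^j) − 6·(-3^{j−1} − 2^{j−1}) = -(5·3 − 6)3^{j−1} − (5·2 − 6)2^{j−1} = -9·3^{j−1} − 4·2^{j−1} = -3^{j+1} − 2^{j+1}.
So the formula holds for j+1, and by strong induction a(k) = -3^k − 2^k for all k ≥ 0.

a(k) = -3^k − 2^k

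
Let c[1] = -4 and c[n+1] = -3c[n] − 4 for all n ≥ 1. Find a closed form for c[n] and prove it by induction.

Claim: c[n] = (-3)^n − 1.

Base case: c[1] = -4, and (-3)^1 − 1 = -3 − 1 = -4.
Assume c[m] = (-3)^m − 1 for some m ≥ 1.
Then c[m+1] = -3c[m] − 4 = -3·((-3)^m − 1) − 4 = -3·(-3)^m + 3 − 4 = (-3)^{m+1} − 1.
By induction, c[n] = (-3)^n − 1 for all n ≥ 1.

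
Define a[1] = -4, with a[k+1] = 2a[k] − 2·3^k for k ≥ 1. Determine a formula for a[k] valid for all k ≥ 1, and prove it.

Claim: a[k] = 2^k − 2·3^k.

Base case: a[1] = -4, and 2^1 − 2·3^1 = 2 − 6 = -4.
Assume a[m] = 2^m − 2·3^m for some m ≥ 1.
Then a[m+1] = 2a[m] − 2·3^m = 2·(2^m − 2·3^m) − 2·3^m = 2^{m+1} − 4·3^m − 2·3^m = 2^{m+1} − 6·3^m = 2^{m+1} − 2·3^{m+1}.
Hence a[k] = 2^k − 2·3^k for every k ≥ 1, by induction.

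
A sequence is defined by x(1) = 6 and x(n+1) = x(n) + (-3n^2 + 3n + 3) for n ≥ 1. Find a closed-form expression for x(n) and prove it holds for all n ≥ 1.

Claim: x(n) = -n^3 + 3n^2 + n + 3.

Base case: x(1) = 6, and -1^3 + 3·1^2 + 1 + 3 = 6.
Assume x(j) = -j^3 + 3j^2 + j + 3.
Then x(j+1) = x(j) + (-3j^2 + 3j + 3) = (-j^3 + 3j^2 + j + 3) + (-3j^2 + 3j + 3) = -j^3 + 4j + 6,
and -(j+1)^3 + 3·(j+1)^2 + (j+1) + 3 = -j^3 + 4j + 6.
This completes the inductive step, so x(n) = -n^3 + 3n^2 + n + 3 for all n ≥ 1.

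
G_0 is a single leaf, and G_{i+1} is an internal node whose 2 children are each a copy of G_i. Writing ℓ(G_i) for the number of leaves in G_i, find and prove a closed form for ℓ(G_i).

Claim: ℓ(G_i) = 2^i.

Base case: ℓ(G_0) = 1, and 2^0 = 1.
Assume ℓ(G_r) = 2^r.
Then ℓ(G_{r+1}) = 2·ℓ(G_r) = 2·2^r = 2^{r+1}.
This completes the inductive step, so ℓ(G_i) = 2^i for all i ≥ 0.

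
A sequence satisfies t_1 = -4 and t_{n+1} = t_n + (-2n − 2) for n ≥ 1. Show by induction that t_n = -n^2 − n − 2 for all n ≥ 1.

Base case: t_1 = -4, and -1^2 − 1 − 2 = -4.
Assume t_r = -r^2 − r − 2.
Then t_{r+1} = t_r + (-2r − 2) = (-r^2 − r − 2) + (-2r − 2) = -r^2 − 3r − 4,
and -(r+1)^2 − (r+1) − 2 = -r^2 − 3r − 4.
This completes the inductive step, so t_n = -n^2 − n − 2 for all n ≥ 1.

t_n = -n^2 − n − 2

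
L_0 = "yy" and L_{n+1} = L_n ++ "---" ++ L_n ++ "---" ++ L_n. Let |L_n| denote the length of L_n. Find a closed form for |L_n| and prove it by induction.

Claim: |L_n| = 5·3^n − 3.

Base case: |L_0| = 2, and 5·3^0 − 3 = 2.
Assume |L_r| = 5·3^r − 3.
Then |L_{r+1}| = 3|L_r| + 6 = 3(5·3^r − 3) + 6 = 5·3^{r+1} − 9 + 6 = 5·3^{r+1} − 3.
Hence |L_n| = 5·3^n − 3 for every n ≥ 0, by induction.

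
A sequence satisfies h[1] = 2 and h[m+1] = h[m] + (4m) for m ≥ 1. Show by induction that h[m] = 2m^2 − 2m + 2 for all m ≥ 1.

Base case: h[1] = 2, and 2·1^2 − 2·1 + 2 = 2.
Assume h[r] = 2r^2 − 2r + 2.
Then h[r+1] = h[r] + (4r) = (2r^2 − 2r + 2) + (4r) = 2r^2 + 2r + 2,
and 2·(r+1)^2 − 2·(r+1) + 2 = 2r^2 + 2r + 2.
Hence h[m] = 2m^2 − 2m + 2 for every m ≥ 1, by induction.

h[m] = 2m^2 − 2m + 2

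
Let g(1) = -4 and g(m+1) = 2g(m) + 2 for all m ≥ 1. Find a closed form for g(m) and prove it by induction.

Claim: g(m) = -2^m − 2.

Base case: g(1) = -4, and -2^1 − 2 = -2 − 2 = -4.
Assume g(r) = -2^r − 2 for some r ≥ 1.
Then g(r+1) = 2g(r) + 2 = 2·(-2^r − 2) + 2 = -2^{r+1} − 4 + 2 = -2^{r+1} − 2.
By induction, g(m) = -2^m − 2 for all m ≥ 1.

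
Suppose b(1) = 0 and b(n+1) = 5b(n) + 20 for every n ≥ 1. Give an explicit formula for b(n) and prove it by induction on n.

Claim: b(n) = 5^n − 5.

Base case: b(1) = 0, and 5^1 − 5 = 5 − 5 = 0.
Assume b(r) = 5^r − 5 for some r ≥ 1.
Then b(r+1) = 5b(r) + 20 = 5·(5^r − 5) + 20 = 5^{r+1} − 25 + 20 = 5^{r+1} − 5.
So the formula holds for r+1, and by induction b(n) = 5^n − 5 for all n ≥ 1.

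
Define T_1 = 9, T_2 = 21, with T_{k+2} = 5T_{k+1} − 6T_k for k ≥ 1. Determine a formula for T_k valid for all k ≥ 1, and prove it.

Claim: T_k = 3·2^k + 3^k.

Base cases: T_1 = 9 and 3·2^1 + 3^1 = 9; T_2 = 21 and 3·2^2 + 3^2 = 21.
Assume T_j = 3·2^j + 3^j for all 1 ≤ j ≤ m, where m ≥ 2.
Then T_{m+1} = 5T_m − 6T_{m−1} = 5·(3·2^m + 3^m) − 6·(3·2^{m−1} + 3^{m−1}) = 3·(5·2 − 6)2^{m−1} + (5·3 − 6)3^{m−1} = 12·2^{m−1} + 9·3^{m−1} = 3·2^{m+1} + 3^{m+1}.
This completes the inductive step, so T_k = 3·2^k + 3^k for all k ≥ 1.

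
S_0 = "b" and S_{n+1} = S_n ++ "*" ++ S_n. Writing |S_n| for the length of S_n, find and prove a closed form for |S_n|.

Claim: |S_n| = 2^{n+1} − 1.

Base case: |S_0| = 1, and 2^{0+1} − 1 = 1.
Assume |S_m| = 2^{m+1} − 1.
Then |S_{m+1}| = |S_m| + 1 + |S_m| = 2|S_m| + 1 = 2(2^{m+1} − 1) + 1 = 2^{m+2} − 2 + 1 = 2^{m+2} − 1.
By induction, |S_n| = 2^{n+1} − 1 for all n ≥ 0.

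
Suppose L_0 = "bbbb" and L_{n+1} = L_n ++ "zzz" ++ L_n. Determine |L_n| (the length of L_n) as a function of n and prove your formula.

Claim: |L_n| = 7·2^n − 3.

Base case: |L_0| = 4, and 7·2^0 − 3 = 4.
Assume |L_r| = 7·2^r − 3.
Then |L_{r+1}| = |L_r| + 3 + |L_r| = 2|L_r| + 3 = 2(7·2^r − 3) + 3 = 7·2^{r+1} − 6 + 3 = 7·2^{r+1} − 3.
So the formula holds for r+1, and by induction |L_n| = 7·2^n − 3 for all n ≥ 0.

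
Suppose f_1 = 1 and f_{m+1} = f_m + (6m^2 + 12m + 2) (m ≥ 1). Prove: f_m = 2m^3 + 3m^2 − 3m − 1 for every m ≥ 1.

Base case: f_1 = 1, and 2·1^3 + 3·1^2 − 3·1 − 1 = 1.
Assume f_k = 2k^3 + 3k^2 − 3k − 1.
Then f_{k+1} = f_k + (6k^2 + 12k + 2) = (2k^3 + 3k^2 − 3k − 1) + (6k^2 + 12k + 2) = 2k^3 + 9k^2 + 9k + 1,
and 2·(k+1)^3 + 3·(k+1)^2 − 3·(k+1) − 1 = 2k^3 + 9k^2 + 9k + 1.
By induction, f_m = 2m^3 + 3m^2 − 3m − 1 for all m ≥ 1.

f_m = 2m^3 + 3m^2 − 3m − 1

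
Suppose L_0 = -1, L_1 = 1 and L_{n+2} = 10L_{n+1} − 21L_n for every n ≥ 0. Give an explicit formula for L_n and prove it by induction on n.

Claim: L_n = 7^n − 2·3^n.

Base cases: L_0 = -1 and 7^0 − 2·3^0 = -1; L_1 = 1 and 7^1 − 2·3^1 = 1.
Assume L_i = 7^i − 2·3^i for all 0 ≤ i ≤ j, where j ≥ 1.
Then L_{j+1} = 10L_j − 21L_{j−1} = 10·(7^j − 2·3^j) − 21·(7^{j−1} − 2·3^{j−1}) = (10·7 − 21)7^{j−1} − 2·(10·3 − 21)3^{j−1} = 49·7^{j−1} − 18·3^{j−1} = 7^{j+1} − 2·3^{j+1}.
By strong induction, L_n = 7^n − 2·3^n for all n ≥ 0.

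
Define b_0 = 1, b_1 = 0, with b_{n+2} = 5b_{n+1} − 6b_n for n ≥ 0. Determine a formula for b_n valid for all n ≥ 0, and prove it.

Claim: b_n = 3·2^n − 2·3^n.

Base cases: b_0 = 1 and 3·2^0 − 2·3^0 = 1; b_1 = 0 and 3·2^1 − 2·3^1 = 0.
Assume b_j = 3·2^j − 2·3^j for all 0 ≤ j ≤ k, where k ≥ 1.
Then b_{k+1} = 5b_k − 6b_{k−1} = 5·(3·2^k − 2·3^k) − 6·(3·2^{k−1} − 2·3^{k−1}) = 3·(5·2 − 6)2^{k−1} − 2·(5·3 − 6)3^{k−1} = 12·2^{k−1} − 18·3^{k−1} = 3·2^{k+1} − 2·3^{k+1}.
By strong induction, b_n = 3·2^n − 2·3^n for all n ≥ 0.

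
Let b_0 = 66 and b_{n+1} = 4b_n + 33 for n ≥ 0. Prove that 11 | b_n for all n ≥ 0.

Base case: b_0 = 66 = 11·6, so 11 | b_0.
Assume 11 | b_m, so b_m = 11t for some integer t.
Then b_{m+1} = 4b_m + 33 = 4·(11t) + 33 = 11(4t + 3), so 11 | b_{m+1}.
This completes the inductive step, so 11 | b_n for all n ≥ 0.

11 | b_n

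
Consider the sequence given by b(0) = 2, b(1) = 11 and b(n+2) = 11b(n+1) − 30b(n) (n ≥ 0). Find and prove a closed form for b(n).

Claim: b(n) = 6^n + 5^n.

Base cases: b(0) = 2 and 6^0 + 5^0 = 2; b(1) = 11 and 6^1 + 5^1 = 11.
Assume b(j) = 6^j + 5^j for all 0 ≤ j ≤ m, where m ≥ 1.
Then b(m+1) = 11b(m) − 30b(m−1) = 11·(6^m + 5^m) − 30·(6^{m−1} + 5^{m−1}) = (11·6 − 30)6^{m−1} + (11·5 − 30)5^{m−1} = 36·6^{m−1} + 25·5^{m−1} = 6^{m+1} + 5^{m+1}.
Hence b(n) = 6^n + 5^n for every n ≥ 0, by strong induction.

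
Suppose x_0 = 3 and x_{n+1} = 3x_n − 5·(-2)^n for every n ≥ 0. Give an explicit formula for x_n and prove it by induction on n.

Claim: x_n = 2·3^n + (-2)^n.

Base case: x_0 = 3, and 2·3^0 + (-2)^0 = 2 + 1 = 3.
Assume x_m = 2·3^m + (-2)^m for some m ≥ 0.
Then x_{m+1} = 3x_m − 5·(-2)^m = 3·(2·3^m + (-2)^m) − 5·(-2)^m = 2·3^{m+1} + 3·(-2)^m − 5·(-2)^m = 2·3^{m+1} − 2·(-2)^m = 2·3^{m+1} + (-2)^{m+1}.
So the formula holds for m+1, and by induction x_n = 2·3^n + (-2)^n for all n ≥ 0.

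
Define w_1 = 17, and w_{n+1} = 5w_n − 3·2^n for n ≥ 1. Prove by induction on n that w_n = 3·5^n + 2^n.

Base case: w_1 = 17, and 3·5^1 + 2^1 = 15 + 2 = 17.
Assume w_j = 3·5^j + 2^j for some j ≥ 1.
Then w_{j+1} = 5w_j − 3·2^j = 5·(3·5^j + 2^j) − 3·2^j = 3·5^{j+1} + 5·2^j − 3·2^j = 3·5^{j+1} + 2·2^j = 3·5^{j+1} + 2^{j+1}.
So the formula holds for j+1, and by induction w_n = 3·5^n + 2^n for all n ≥ 1.

w_n = 3·5^n + 2^n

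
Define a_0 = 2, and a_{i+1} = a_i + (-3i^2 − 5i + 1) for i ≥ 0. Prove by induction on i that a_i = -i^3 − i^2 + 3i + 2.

Base case: a_0 = 2, and -0^3 − 0^2 + 3·0 + 2 = 2.
Assume a_k = -k^3 − k^2 + 3k + 2.
Then a_{k+1} = a_k + (-3k^2 − 5k + 1) = (-k^3 − k^2 + 3k + 2) + (-3k^2 − 5k + 1) = -k^3 − 4k^2 − 2k + 3,
and -(k+1)^3 − (k+1)^2 + 3·(k+1) + 2 = -k^3 − 4k^2 − 2k + 3.
Hence a_i = -i^3 − i^2 + 3i + 2 for every i ≥ 0, by induction.

a_i = -i^3 − i^2 + 3i + 2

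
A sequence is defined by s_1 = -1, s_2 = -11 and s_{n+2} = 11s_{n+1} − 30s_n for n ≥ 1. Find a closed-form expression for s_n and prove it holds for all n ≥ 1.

Claim: s_n = 5^n − 6^n.

Base cases: s_1 = -1 and 5^1 − 6^1 = -1; s_2 = -11 and 5^2 − 6^2 = -11.
Assume s_j = 5^j − 6^j for all 1 ≤ j ≤ k, where k ≥ 2.
Then s_{k+1} = 11s_k − 30s_{k−1} = 11·(5^k − 6^k) − 30·(5^{k−1} − 6^{k−1}) = (11·5 − 30)5^{k−1} − (11·6 − 30)6^{k−1} = 25·5^{k−1} − 36·6^{k−1} = 5^{k+1} − 6^{k+1}.
Hence s_n = 5^n − 6^n for every n ≥ 1, by strong induction.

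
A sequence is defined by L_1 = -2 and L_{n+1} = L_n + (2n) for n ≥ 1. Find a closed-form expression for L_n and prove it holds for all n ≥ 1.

Claim: L_n = n^2 − n − 2.

Base case: L_1 = -2, and 1^2 − 1 − 2 = -2.
Assume L_k = k^2 − k − 2.
Then L_{k+1} = L_k + (2k) = (k^2 − k − 2) + (2k) = k^2 + k − 2,
and (k+1)^2 − (k+1) − 2 = k^2 + k − 2.
By induction, L_n = n^2 − n − 2 for all n ≥ 1.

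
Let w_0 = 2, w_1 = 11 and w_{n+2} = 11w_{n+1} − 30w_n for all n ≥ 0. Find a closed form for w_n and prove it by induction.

Claim: w_n = 6^n + 5^n.

Base cases: w_0 = 2 and 6^0 + 5^0 = 2; w_1 = 11 and 6^1 + 5^1 = 11.
Assume w_j = 6^j + 5^j for all 0 ≤ j ≤ m, where m ≥ 1.
Then w_{m+1} = 11w_m − 30w_{m−1} = 11·(6^m + 5^m) − 30·(6^{m−1} + 5^{m−1}) = (11·6 − 30)6^{m−1} + (11·5 − 30)5^{m−1} = 36·6^{m−1} + 25·5^{m−1} = 6^{m+1} + 5^{m+1}.
By strong induction, w_n = 6^n + 5^n for all n ≥ 0.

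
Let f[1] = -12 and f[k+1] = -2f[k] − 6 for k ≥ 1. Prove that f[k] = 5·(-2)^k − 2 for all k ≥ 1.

Base case: f[1] = -12, and 5·(-2)^1 − 2 = -10 − 2 = -12.
Assume f[m] = 5·(-2)^m − 2 for some m ≥ 1.
Then f[m+1] = -2f[m] − 6 = -2·(5·(-2)^m − 2) − 6 = -10·(-2)^m + 4 − 6 = 5·(-2)^{m+1} − 2.
By induction, f[k] = 5·(-2)^k − 2 for all k ≥ 1.

f[k] = 5·(-2)^k − 2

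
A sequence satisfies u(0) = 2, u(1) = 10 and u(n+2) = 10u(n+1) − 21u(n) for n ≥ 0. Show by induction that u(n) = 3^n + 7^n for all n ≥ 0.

Base cases: u(0) = 2 and 3^0 + 7^0 = 2; u(1) = 10 and 3^1 + 7^1 = 10.
Assume u(j) = 3^j + 7^j for all 0 ≤ j ≤ k, where k ≥ 1.
Then u(k+1) = 10u(k) − 21u(k−1) = 10·(3^k + 7^k) − 21·(3^{k−1} + 7^{k−1}) = (10·3 − 21)3^{k−1} + (10·7 − 21)7^{k−1} = 9·3^{k−1} + 49·7^{k−1} = 3^{k+1} + 7^{k+1}.
By strong induction, u(n) = 3^n + 7^n for all n ≥ 0.

u(n) = 3^n + 7^n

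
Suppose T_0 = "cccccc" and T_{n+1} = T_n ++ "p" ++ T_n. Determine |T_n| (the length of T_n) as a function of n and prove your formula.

Claim: |T_n| = 7·2^n − 1.

Base case: |T_0| = 6, and 7·2^0 − 1 = 6.
Assume |T_m| = 7·2^m − 1.
Then |T_{m+1}| = |T_m| + 1 + |T_m| = 2|T_m| + 1 = 2(7·2^m − 1) + 1 = 7·2^{m+1} − 2 + 1 = 7·2^{m+1} − 1.
Hence |T_n| = 7·2^n − 1 for every n ≥ 0, by induction.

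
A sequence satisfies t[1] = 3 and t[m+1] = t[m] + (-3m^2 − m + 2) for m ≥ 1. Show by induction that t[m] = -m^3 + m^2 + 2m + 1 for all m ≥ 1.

Base case: t[1] = 3, and -1^3 + 1^2 + 2·1 + 1 = 3.
Assume t[r] = -r^3 + r^2 + 2r + 1.
Then t[r+1] = t[r] + (-3r^2 − r + 2) = (-r^3 + r^2 + 2r + 1) + (-3r^2 − r + 2) = -r^3 − 2r^2 + r + 3,
and -(r+1)^3 + (r+1)^2 + 2·(r+1) + 1 = -r^3 − 2r^2 + r + 3.
By induction, t[m] = -m^3 + m^2 + 2m + 1 for all m ≥ 1.

t[m] = -m^3 + m^2 + 2m + 1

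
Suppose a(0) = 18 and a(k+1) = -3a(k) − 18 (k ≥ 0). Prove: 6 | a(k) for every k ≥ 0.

Base case: a(0) = 18 = 6·3, so 6 | a(0).
Assume 6 | a(r), so a(r) = 6t for some integer t.
Then a(r+1) = -3a(r) − 18 = -3·(6t) − 18 = 6(-3t − 3), so 6 | a(r+1).
So the property holds for r+1, and by induction 6 | a(k) for all k ≥ 0.

6 | a(k)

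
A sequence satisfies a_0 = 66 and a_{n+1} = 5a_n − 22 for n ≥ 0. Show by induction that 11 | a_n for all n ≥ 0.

Base case: a_0 = 66 = 11·6, so 11 | a_0.
Assume 11 | a_m, so a_m = 11t for some integer t.
Then a_{m+1} = 5a_m − 22 = 5·(11t) − 22 = 11(5t − 2), so 11 | a_{m+1}.
So the property holds for m+1, and by induction 11 | a_n for all n ≥ 0.

11 | a_n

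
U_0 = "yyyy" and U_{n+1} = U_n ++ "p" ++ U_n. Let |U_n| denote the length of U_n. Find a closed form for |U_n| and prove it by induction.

Claim: |U_n| = 5·2^n − 1.

Base case: |U_0| = 4, and 5·2^0 − 1 = 4.
Assume |U_k| = 5·2^k − 1.
Then |U_{k+1}| = |U_k| + 1 + |U_k| = 2|U_k| + 1 = 2(5·2^k − 1) + 1 = 5·2^{k+1} − 2 + 1 = 5·2^{k+1} − 1.
So the formula holds for k+1, and by induction |U_n| = 5·2^n − 1 for all n ≥ 0.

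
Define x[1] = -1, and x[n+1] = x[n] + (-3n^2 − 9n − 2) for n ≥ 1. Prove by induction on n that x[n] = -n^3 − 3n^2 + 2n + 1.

Base case: x[1] = -1, and -1^3 − 3·1^2 + 2·1 + 1 = -1.
Assume x[j] = -j^3 − 3j^2 + 2j + 1.
Then x[j+1] = x[j] + (-3j^2 − 9j − 2) = (-j^3 − 3j^2 + 2j + 1) + (-3j^2 − 9j − 2) = -j^3 − 6j^2 − 7j − 1,
and -(j+1)^3 − 3·(j+1)^2 + 2·(j+1) + 1 = -j^3 − 6j^2 − 7j − 1.
Hence x[n] = -n^3 − 3n^2 + 2n + 1 for every n ≥ 1, by induction.

x[n] = -n^3 − 3n^2 + 2n + 1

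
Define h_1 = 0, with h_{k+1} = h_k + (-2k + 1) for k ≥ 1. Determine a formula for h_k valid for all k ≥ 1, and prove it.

Claim: h_k = -k^2 + 2k − 1.

Base case: h_1 = 0, and -1^2 + 2·1 − 1 = 0.
Assume h_j = -j^2 + 2j − 1.
Then h_{j+1} = h_j + (-2j + 1) = (-j^2 + 2j − 1) + (-2j + 1) = -j^2,
and -(j+1)^2 + 2·(j+1) − 1 = -j^2.
By induction, h_k = -k^2 + 2k − 1 for all k ≥ 1.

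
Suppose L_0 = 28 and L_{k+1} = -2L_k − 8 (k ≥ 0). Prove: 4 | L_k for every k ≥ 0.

Base case: L_0 = 28 = 4·7, so 4 | L_0.
Assume 4 | L_r, so L_r = 4t for some integer t.
Then L_{r+1} = -2L_r − 8 = -2·(4t) − 8 = 4(-2t − 2), so 4 | L_{r+1}.
So the property holds for r+1, and by induction 4 | L_k for all k ≥ 0.

4 | L_k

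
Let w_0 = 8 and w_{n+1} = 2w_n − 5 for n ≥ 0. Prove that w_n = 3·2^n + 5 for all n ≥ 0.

Base case: w_0 = 8, and 3·2^0 + 5 = 3 + 5 = 8.
Assume w_r = 3·2^r + 5 for some r ≥ 0.
Then w_{r+1} = 2w_r − 5 = 2·(3·2^r + 5) − 5 = 6·2^r + 10 − 5 = 3·2^{r+1} + 5.
Hence w_n = 3·2^n + 5 for every n ≥ 0, by induction.

w_n = 3·2^n + 5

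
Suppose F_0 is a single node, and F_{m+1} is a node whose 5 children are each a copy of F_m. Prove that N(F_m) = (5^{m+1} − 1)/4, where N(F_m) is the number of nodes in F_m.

Base case: N(F_0) = 1, and (5^{0+1} − 1)/4 = 1.
Assume N(F_k) = (5^{k+1} − 1)/4.
Then N(F_{k+1}) = 1 + 5N(F_k) = 1 + 5·(5^{k+1} − 1)/4 = 1 + (5^{k+2} − 5)/4 = (4 + 5^{k+2} − 5)/4 = (5^{k+2} − 1)/4.
By induction, N(F_m) = (5^{m+1} − 1)/4 for all m ≥ 0.

N(F_m) = (5^{m+1} − 1)/4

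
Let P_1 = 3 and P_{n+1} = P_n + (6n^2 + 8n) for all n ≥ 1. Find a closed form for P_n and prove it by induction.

Claim: P_n = 2n^3 + n^2 − 3n + 3.

Base case: P_1 = 3, and 2·1^3 + 1^2 − 3·1 + 3 = 3.
Assume P_m = 2m^3 + m^2 − 3m + 3.
Then P_{m+1} = P_m + (6m^2 + 8m) = (2m^3 + m^2 − 3m + 3) + (6m^2 + 8m) = 2m^3 + 7m^2 + 5m + 3,
and 2·(m+1)^3 + (m+1)^2 − 3·(m+1) + 3 = 2m^3 + 7m^2 + 5m + 3.
This completes the inductive step, so P_n = 2n^3 + n^2 − 3n + 3 for all n ≥ 1.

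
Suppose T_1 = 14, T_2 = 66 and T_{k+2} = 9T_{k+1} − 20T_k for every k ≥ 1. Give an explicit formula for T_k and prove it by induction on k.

Claim: T_k = 2·5^k + 4^k.

Base cases: T_1 = 14 and 2·5^1 + 4^1 = 14; T_2 = 66 and 2·5^2 + 4^2 = 66.
Assume T_j = 2·5^j + 4^j for all 1 ≤ j ≤ r, where r ≥ 2.
Then T_{r+1} = 9T_r − 20T_{r−1} = 9·(2·5^r + 4^r) − 20·(2·5^{r−1} + 4^{r−1}) = 2·(9·5 − 20)5^{r−1} + (9·4 − 20)4^{r−1} = 50·5^{r−1} + 16·4^{r−1} = 2·5^{r+1} + 4^{r+1}.
Hence T_k = 2·5^k + 4^k for every k ≥ 1, by strong induction.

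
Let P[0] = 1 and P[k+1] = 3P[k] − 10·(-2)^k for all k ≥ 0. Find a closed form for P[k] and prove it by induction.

Claim: P[k] = -3^k + 2·(-2)^k.

Base case: P[0] = 1, and -3^0 + 2·(-2)^0 = -1 + 2 = 1.
Assume P[m] = -3^m + 2·(-2)^m for some m ≥ 0.
Then P[m+1] = 3P[m] − 10·(-2)^m = 3·(-3^m + 2·(-2)^m) − 10·(-2)^m = -3^{m+1} + 6·(-2)^m − 10·(-2)^m = -3^{m+1} − 4·(-2)^m = -3^{m+1} + 2·(-2)^{m+1}.
By induction, P[k] = -3^k + 2·(-2)^k for all k ≥ 0.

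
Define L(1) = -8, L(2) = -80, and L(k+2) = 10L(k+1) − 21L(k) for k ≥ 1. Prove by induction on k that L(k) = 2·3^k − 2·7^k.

Base cases: L(1) = -8 and 2·3^1 − 2·7^1 = -8; L(2) = -80 and 2·3^2 − 2·7^2 = -80.
Assume L(j) = 2·3^j − 2·7^j for all 1 ≤ j ≤ m, where m ≥ 2.
Then L(m+1) = 10L(m) − 21L(m−1) = 10·(2·3^m − 2·7^m) − 21·(2·3^{m−1} − 2·7^{m−1}) = 2·(10·3 − 21)3^{m−1} − 2·(10·7 − 21)7^{m−1} = 18·3^{m−1} − 98·7^{m−1} = 2·3^{m+1} − 2·7^{m+1}.
This completes the inductive step, so L(k) = 2·3^k − 2·7^k for all k ≥ 1.

L(k) = 2·3^k − 2·7^k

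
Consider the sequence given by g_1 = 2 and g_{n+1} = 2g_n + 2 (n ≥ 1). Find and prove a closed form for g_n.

Claim: g_n = 2^{n+1} − 2.

Base case: g_1 = 2, and 2^{1+1} − 2 = 4 − 2 = 2.
Assume g_r = 2^{r+1} − 2 for some r ≥ 1.
Then g_{r+1} = 2g_r + 2 = 2·(2^{r+1} − 2) + 2 = 2^{r+2} − 4 + 2 = 2^{r+2} − 2.
This completes the inductive step, so g_n = 2^{n+1} − 2 for all n ≥ 1.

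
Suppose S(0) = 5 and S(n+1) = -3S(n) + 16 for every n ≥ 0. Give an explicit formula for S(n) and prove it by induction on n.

Claim: S(n) = (-3)^n + 4.

Base case: S(0) = 5, and (-3)^0 + 4 = 1 + 4 = 5.
Assume S(m) = (-3)^m + 4 for some m ≥ 0.
Then S(m+1) = -3S(m) + 16 = -3·((-3)^m + 4) + 16 = -3·(-3)^m − 12 + 16 = (-3)^{m+1} + 4.
So the formula holds for m+1, and by induction S(n) = (-3)^n + 4 for all n ≥ 0.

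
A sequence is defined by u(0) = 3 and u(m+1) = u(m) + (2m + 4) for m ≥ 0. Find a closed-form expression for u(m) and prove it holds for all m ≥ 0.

Claim: u(m) = m^2 + 3m + 3.

Base case: u(0) = 3, and 0^2 + 3·0 + 3 = 3.
Assume u(j) = j^2 + 3j + 3.
Then u(j+1) = u(j) + (2j + 4) = (j^2 + 3j + 3) + (2j + 4) = j^2 + 5j + 7,
and (j+1)^2 + 3·(j+1) + 3 = j^2 + 5j + 7.
Hence u(m) = m^2 + 3m + 3 for every m ≥ 0, by induction.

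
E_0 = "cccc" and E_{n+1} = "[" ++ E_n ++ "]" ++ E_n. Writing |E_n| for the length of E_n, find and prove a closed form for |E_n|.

Claim: |E_n| = 6·2^n − 2.

Base case: |E_0| = 4, and 6·2^0 − 2 = 4.
Assume |E_k| = 6·2^k − 2.
Then |E_{k+1}| = 1 + |E_k| + 1 + |E_k| = 2|E_k| + 2 = 2(6·2^k − 2) + 2 = 6·2^{k+1} − 4 + 2 = 6·2^{k+1} − 2.
By induction, |E_n| = 6·2^n − 2 for all n ≥ 0.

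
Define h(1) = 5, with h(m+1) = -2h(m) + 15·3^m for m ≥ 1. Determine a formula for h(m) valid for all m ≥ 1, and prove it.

Claim: h(m) = 2·(-2)^m + 3·3^m.

Base case: h(1) = 5, and 2·(-2)^1 + 3·3^1 = -4 + 9 = 5.
Assume h(r) = 2·(-2)^r + 3·3^r for some r ≥ 1.
Then h(r+1) = -2h(r) + 15·3^r = -2·(2·(-2)^r + 3·3^r) + 15·3^r = 2·(-2)^{r+1} − 6·3^r + 15·3^r = 2·(-2)^{r+1} + 9·3^r = 2·(-2)^{r+1} + 3·3^{r+1}.
This completes the inductive step, so h(m) = 2·(-2)^m + 3·3^m for all m ≥ 1.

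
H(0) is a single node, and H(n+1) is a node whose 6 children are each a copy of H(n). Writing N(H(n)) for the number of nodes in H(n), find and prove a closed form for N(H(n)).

Claim: N(H(n)) = (6^{n+1} − 1)/5.

Base case: N(H(0)) = 1, and (6^{0+1} − 1)/5 = 1.
Assume N(H(r)) = (6^{r+1} − 1)/5.
Then N(H(r+1)) = 1 + 6N(H(r)) = 1 + 6·(6^{r+1} − 1)/5 = 1 + (6^{r+2} − 6)/5 = (5 + 6^{r+2} − 6)/5 = (6^{r+2} − 1)/5.
Hence N(H(n)) = (6^{n+1} − 1)/5 for every n ≥ 0, by induction.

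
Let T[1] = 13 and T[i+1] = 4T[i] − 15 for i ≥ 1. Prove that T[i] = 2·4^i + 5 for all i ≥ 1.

Base case: T[1] = 13, and 2·4^1 + 5 = 8 + 5 = 13.
Assume T[k] = 2·4^k + 5 for some k ≥ 1.
Then T[k+1] = 4T[k] − 15 = 4·(2·4^k + 5) − 15 = 8·4^k + 20 − 15 = 2·4^{k+1} + 5.
Hence T[i] = 2·4^i + 5 for every i ≥ 1, by induction.

T[i] = 2·4^i + 5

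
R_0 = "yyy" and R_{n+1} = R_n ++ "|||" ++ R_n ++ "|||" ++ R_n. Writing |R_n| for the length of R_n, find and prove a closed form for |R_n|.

Claim: |R_n| = 6·3^n − 3.

Base case: |R_0| = 3, and 6·3^0 − 3 = 3.
Assume |R_m| = 6·3^m − 3.
Then |R_{m+1}| = 3|R_m| + 6 = 3(6·3^m − 3) + 6 = 6·3^{m+1} − 9 + 6 = 6·3^{m+1} − 3.
This completes the inductive step, so |R_n| = 6·3^n − 3 for all n ≥ 0.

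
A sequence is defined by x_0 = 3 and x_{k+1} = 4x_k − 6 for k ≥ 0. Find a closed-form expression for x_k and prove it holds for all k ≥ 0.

Claim: x_k = 4^k + 2.

Base case: x_0 = 3, and 4^0 + 2 = 1 + 2 = 3.
Assume x_j = 4^j + 2 for some j ≥ 0.
Then x_{j+1} = 4x_j − 6 = 4·(4^j + 2) − 6 = 4^{j+1} + 8 − 6 = 4^{j+1} + 2.
So the formula holds for j+1, and by induction x_k = 4^k + 2 for all k ≥ 0.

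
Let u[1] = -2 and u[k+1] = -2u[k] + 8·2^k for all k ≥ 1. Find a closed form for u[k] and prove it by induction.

Claim: u[k] = 3·(-2)^k + 2·2^k.

Base case: u[1] = -2, and 3·(-2)^1 + 2·2^1 = -6 + 4 = -2.
Assume u[r] = 3·(-2)^r + 2·2^r for some r ≥ 1.
Then u[r+1] = -2u[r] + 8·2^r = -2·(3·(-2)^r + 2·2^r) + 8·2^r = 3·(-2)^{r+1} − 4·2^r + 8·2^r = 3·(-2)^{r+1} + 4·2^r = 3·(-2)^{r+1} + 2·2^{r+1}.
So the formula holds for r+1, and by induction u[k] = 3·(-2)^k + 2·2^k for all k ≥ 1.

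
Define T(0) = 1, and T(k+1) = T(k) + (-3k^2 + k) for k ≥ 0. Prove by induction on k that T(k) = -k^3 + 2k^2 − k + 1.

Base case: T(0) = 1, and -0^3 + 2·0^2 − 0 + 1 = 1.
Assume T(r) = -r^3 + 2r^2 − r + 1.
Then T(r+1) = T(r) + (-3r^2 + r) = (-r^3 + 2r^2 − r + 1) + (-3r^2 + r) = -r^3 − r^2 + 1,
and -(r+1)^3 + 2·(r+1)^2 − (r+1) + 1 = -r^3 − r^2 + 1.
Hence T(k) = -k^3 + 2k^2 − k + 1 for every k ≥ 0, by induction.

T(k) = -k^3 + 2k^2 − k + 1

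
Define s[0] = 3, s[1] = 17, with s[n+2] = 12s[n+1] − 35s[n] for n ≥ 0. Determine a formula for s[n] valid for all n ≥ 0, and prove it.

Claim: s[n] = 2·5^n + 7^n.

Base cases: s[0] = 3 and 2·5^0 + 7^0 = 3; s[1] = 17 and 2·5^1 + 7^1 = 17.
Assume s[i] = 2·5^i + 7^i for all 0 ≤ i ≤ j, where j ≥ 1.
Then s[j+1] = 12s[j] − 35s[j−1] = 12·(2·5^j + 7^j) − 35·(2·5^{j−1} + 7^{j−1}) = 2·(12·5 − 35)5^{j−1} + (12·7 − 35)7^{j−1} = 50·5^{j−1} + 49·7^{j−1} = 2·5^{j+1} + 7^{j+1}.
By strong induction, s[n] = 2·5^n + 7^n for all n ≥ 0.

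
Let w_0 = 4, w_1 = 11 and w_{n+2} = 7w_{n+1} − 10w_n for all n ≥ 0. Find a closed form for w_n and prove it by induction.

Claim: w_n = 3·2^n + 5^n.

Base cases: w_0 = 4 and 3·2^0 + 5^0 = 4; w_1 = 11 and 3·2^1 + 5^1 = 11.
Assume w_i = 3·2^i + 5^i for all 0 ≤ i ≤ j, where j ≥ 1.
Then w_{j+1} = 7w_j − 10w_{j−1} = 7·(3·2^j + 5^j) − 10·(3·2^{j−1} + 5^{j−1}) = 3·(7·2 − 10)2^{j−1} + (7·5 − 10)5^{j−1} = 12·2^{j−1} + 25·5^{j−1} = 3·2^{j+1} + 5^{j+1}.
Hence w_n = 3·2^n + 5^n for every n ≥ 0, by strong induction.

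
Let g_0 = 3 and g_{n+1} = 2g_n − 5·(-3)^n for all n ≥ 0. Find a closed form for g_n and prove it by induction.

Claim: g_n = 2·2^n + (-3)^n.

Base case: g_0 = 3, and 2·2^0 + (-3)^0 = 2 + 1 = 3.
Assume g_m = 2·2^m + (-3)^m for some m ≥ 0.
Then g_{m+1} = 2g_m − 5·(-3)^m = 2·(2·2^m + (-3)^m) − 5·(-3)^m = 2·2^{m+1} + 2·(-3)^m − 5·(-3)^m = 2·2^{m+1} − 3·(-3)^m = 2·2^{m+1} + (-3)^{m+1}.
By induction, g_n = 2·2^n + (-3)^n for all n ≥ 0.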